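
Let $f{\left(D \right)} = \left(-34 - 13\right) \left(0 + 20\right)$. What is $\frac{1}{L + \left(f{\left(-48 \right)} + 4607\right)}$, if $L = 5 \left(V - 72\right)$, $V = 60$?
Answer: $\frac{1}{3607} \approx 0.00027724$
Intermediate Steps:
$f{\left(D \right)} = -940$ ($f{\left(D \right)} = \left(-47\right) 20 = -940$)
$L = -60$ ($L = 5 \left(60 - 72\right) = 5 \left(-12\right) = -60$)
$\frac{1}{L + \left(f{\left(-48 \right)} + 4607\right)} = \frac{1}{-60 + \left(-940 + 4607\right)} = \frac{1}{-60 + 3667} = \frac{1}{3607}$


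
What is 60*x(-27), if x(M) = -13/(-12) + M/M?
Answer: 125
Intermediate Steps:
x(M) = 25/12 (x(M) = -13*(-1/12) + 1 = 13/12 + 1 = 25/12)
60*x(-27) = 60*(25/12) = 125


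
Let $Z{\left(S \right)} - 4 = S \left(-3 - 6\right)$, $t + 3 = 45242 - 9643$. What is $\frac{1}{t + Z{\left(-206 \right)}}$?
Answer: $\frac{1}{37454} \approx 2.6699 \cdot 10^{-5}$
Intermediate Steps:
$t = 35596$ ($t = -3 + \left(45242 - 9643\right) = -3 + 35599 = 35596$)
$Z{\left(S \right)} = 4 - 9 S$ ($Z{\left(S \right)} = 4 + S \left(-3 - 6\right) = 4 + S \left(-9\right) = 4 - 9 S$)
$\frac{1}{t + Z{\left(-206 \right)}} = \frac{1}{35596 + \left(4 - -1854\right)} = \frac{1}{35596 + \left(4 + 1854\right)} = \frac{1}{35596 + 1858} = \frac{1}{37454}$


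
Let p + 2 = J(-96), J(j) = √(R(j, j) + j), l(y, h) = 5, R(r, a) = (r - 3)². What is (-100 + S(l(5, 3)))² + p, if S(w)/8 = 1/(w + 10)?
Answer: 2225614/225 + √9705 ≈ 9990.1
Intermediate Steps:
R(r, a) = (-3 + r)²
S(w) = 8/(10 + w) (S(w) = 8/(w + 10) = 8/(10 + w))
J(j) = √(j + (-3 + j)²) (J(j) = √((-3 + j)² + j) = √(j + (-3 + j)²))
p = -2 + √9705 (p = -2 + √(-96 + (-3 - 96)²) = -2 + √(-96 + (-99)²) = -2 + √(-96 + 9801) = -2 + √9705 ≈ 96.514)
(-100 + S(l(5, 3)))² + p = (-100 + 8/(10 + 5))² + (-2 + √9705) = (-100 + 8/15)² + (-2 + √9705) = (-1492/15)² + (-2 + √9705) = 2226064/225 + (-2 + √9705) = 2225614/225 + √9705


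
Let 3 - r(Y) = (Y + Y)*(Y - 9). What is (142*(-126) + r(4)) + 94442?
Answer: 76593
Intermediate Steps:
r(Y) = 3 - 2*Y*(-9 + Y) (r(Y) = 3 - (Y + Y)*(Y - 9) = 3 - 2*Y*(-9 + Y))
(142*(-126) + r(4)) + 94442 = (142*(-126) + (3 - 2*4² + 18*4)) + 94442 = (-17892 + (3 - 2*16 + 72)) + 94442 = (-17892 + (3 - 32 + 72)) + 94442 = (-17892 + 43) + 94442 = -17849 + 94442 = 76593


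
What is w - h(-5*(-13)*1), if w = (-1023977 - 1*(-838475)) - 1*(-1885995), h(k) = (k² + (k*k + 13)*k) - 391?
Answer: 1421189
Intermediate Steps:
h(k) = -391 + k² + k*(13 + k²) (h(k) = (k² + (k² + 13)*k) - 391 = (k² + (13 + k²)*k) - 391 = (k² + k*(13 + k²)) - 391 = -391 + k² + k*(13 + k²))
w = 1700493 (w = (-1023977 + 838475) + 1885995 = -185502 + 1885995 = 1700493)
w - h(-5*(-13)*1) = 1700493 - (-391 + (-5*(-13)*1)² + (-5*(-13)*1)³ + 13*(-5*(-13)*1)) = 1700493 - (-391 + (65*1)² + (65*1)³ + 13*(65*1)) = 1700493 - (-391 + 65² + 65³ + 13*65) = 1700493 - (-391 + 4225 + 274625 + 845) = 1700493 - 1*279304 = 1700493 - 279304 = 1421189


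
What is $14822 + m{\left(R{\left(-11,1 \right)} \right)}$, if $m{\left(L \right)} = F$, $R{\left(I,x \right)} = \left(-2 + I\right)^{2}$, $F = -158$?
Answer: $14664$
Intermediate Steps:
$m{\left(L \right)} = -158$
$14822 + m{\left(R{\left(-11,1 \right)} \right)} = 14822 - 158 = 14664$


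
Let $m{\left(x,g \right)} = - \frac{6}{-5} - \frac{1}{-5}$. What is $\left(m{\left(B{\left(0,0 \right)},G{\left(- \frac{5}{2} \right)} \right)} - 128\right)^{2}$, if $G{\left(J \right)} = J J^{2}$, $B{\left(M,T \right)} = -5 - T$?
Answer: $\frac{400689}{25} \approx 16028.0$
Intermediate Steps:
$G{\left(J \right)} = J^{3}$
$m{\left(x,g \right)} = \frac{7}{5}$ ($m{\left(x,g \right)} = \left(-6\right) \left(- \frac{1}{5}\right) - - \frac{1}{5} = \frac{6}{5} + \frac{1}{5} = \frac{7}{5}$)
$\left(m{\left(B{\left(0,0 \right)},G{\left(- \frac{5}{2} \right)} \right)} - 128\right)^{2} = \left(\frac{7}{5} - 128\right)^{2} = \left(- \frac{633}{5}\right)^{2} = \frac{400689}{25}$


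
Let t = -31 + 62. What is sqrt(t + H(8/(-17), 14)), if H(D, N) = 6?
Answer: sqrt(37) ≈ 6.0828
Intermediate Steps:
t = 31
sqrt(t + H(8/(-17), 14)) = sqrt(31 + 6) = sqrt(37)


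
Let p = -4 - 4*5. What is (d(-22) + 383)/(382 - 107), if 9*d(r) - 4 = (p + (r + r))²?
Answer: 323/99 ≈ 3.2626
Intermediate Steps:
p = -24 (p = -4 - 20 = -24)
d(r) = 4/9 + (-24 + 2*r)²/9 (d(r) = 4/9 + (-24 + (r + r))²/9 = 4/9 + (-24 + 2*r)²/9)
(d(-22) + 383)/(382 - 107) = ((4/9 + 4*(-12 - 22)²/9) + 383)/(382 - 107) = ((4/9 + (4/9)*(-34)²) + 383)/275 = ((4/9 + (4/9)*1156) + 383)*(1/275) = ((4/9 + 4624/9) + 383)*(1/275) = (4628/9 + 383)*(1/275) = (8075/9)*(1/275) = 323/99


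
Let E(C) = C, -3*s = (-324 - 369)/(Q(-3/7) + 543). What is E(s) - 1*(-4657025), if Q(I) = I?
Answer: 5895794189/1266 ≈ 4.6570e+6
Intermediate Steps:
s = 539/1266 (s = -(-324 - 369)/(3*(-3/7 + 543)) = -(-231)/(-3*1/7 + 543) = -(-231)/(-3/7 + 543) = -(-231)/3798/7 = -(-231)*7/3798 = -1/3*(-539/422) = 539/1266 ≈ 0.42575)
E(s) - 1*(-4657025) = 539/1266 - 1*(-4657025) = 539/1266 + 4657025 = 5895794189/1266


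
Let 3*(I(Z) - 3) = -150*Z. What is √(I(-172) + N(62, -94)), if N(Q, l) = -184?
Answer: √8419 ≈ 91.755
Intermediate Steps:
I(Z) = 3 - 50*Z (I(Z) = 3 + (-150*Z)/3 = 3 - 50*Z)
√(I(-172) + N(62, -94)) = √((3 - 50*(-172)) - 184) = √((3 + 8600) - 184) = √(8603 - 184) = √8419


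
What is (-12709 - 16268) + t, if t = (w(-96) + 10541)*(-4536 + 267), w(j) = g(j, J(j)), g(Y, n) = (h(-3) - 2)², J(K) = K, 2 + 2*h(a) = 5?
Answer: -180118293/4 ≈ -4.5030e+7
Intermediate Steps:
h(a) = 3/2 (h(a) = -1 + (½)*5 = -1 + 5/2 = 3/2)
g(Y, n) = ¼ (g(Y, n) = (3/2 - 2)² = (-½)² = ¼)
w(j) = ¼
t = -180002385/4 (t = (¼ + 10541)*(-4536 + 267) = (42165/4)*(-4269) = -180002385/4 ≈ -4.5001e+7)
(-12709 - 16268) + t = (-12709 - 16268) - 180002385/4 = -28977 - 180002385/4 = -180118293/4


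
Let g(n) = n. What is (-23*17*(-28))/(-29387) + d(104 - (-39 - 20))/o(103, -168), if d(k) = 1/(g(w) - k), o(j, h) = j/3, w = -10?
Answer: -195170573/523646953 ≈ -0.37271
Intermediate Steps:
o(j, h) = j/3 (o(j, h) = j*(⅓) = j/3)
d(k) = 1/(-10 - k)
(-23*17*(-28))/(-29387) + d(104 - (-39 - 20))/o(103, -168) = (-23*17*(-28))/(-29387) + (-1/(10 + (104 - (-39 - 20))))/(((⅓)*103)) = -391*(-28)*(-1/29387) + (-1/(10 + (104 - 1*(-59))))/(103/3) = 10948*(-1/29387) - 1/(10 + (104 + 59))*(3/103) = -10948/29387 - 1/(10 + 163)*(3/103) = -10948/29387 - 1/173*(3/103) = -10948/29387 - 1*1/173*(3/103) = -10948/29387 - 1/173*3/103 = -10948/29387 - 3/17819 = -195170573/523646953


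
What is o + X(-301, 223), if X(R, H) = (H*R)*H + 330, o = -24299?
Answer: -14992398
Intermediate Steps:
X(R, H) = 330 + R*H² (X(R, H) = R*H² + 330 = 330 + R*H²)
o + X(-301, 223) = -24299 + (330 - 301*223²) = -24299 + (330 - 301*49729) = -24299 + (330 - 14968429) = -24299 - 14968099 = -14992398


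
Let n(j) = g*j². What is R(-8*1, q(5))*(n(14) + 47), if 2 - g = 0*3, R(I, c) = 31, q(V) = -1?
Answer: 13609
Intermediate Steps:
g = 2 (g = 2 - 0*3 = 2 - 1*0 = 2 + 0 = 2)
n(j) = 2*j²
R(-8*1, q(5))*(n(14) + 47) = 31*(2*14² + 47) = 31*(2*196 + 47) = 31*(392 + 47) = 31*439 = 13609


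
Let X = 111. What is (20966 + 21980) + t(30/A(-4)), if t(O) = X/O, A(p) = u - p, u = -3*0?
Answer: 214804/5 ≈ 42961.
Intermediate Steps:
u = 0
A(p) = -p (A(p) = 0 - p = -p)
t(O) = 111/O
(20966 + 21980) + t(30/A(-4)) = (20966 + 21980) + 111/((30/((-1*(-4))))) = 42946 + 111/((30/4)) = 42946 + 111/((30*(1/4))) = 42946 + 111/(15/2) = 42946 + 111*(2/15) = 42946 + 74/5 = 214804/5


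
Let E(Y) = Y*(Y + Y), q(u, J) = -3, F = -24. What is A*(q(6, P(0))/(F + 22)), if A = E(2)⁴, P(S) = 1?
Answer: 6144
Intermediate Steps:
E(Y) = 2*Y² (E(Y) = Y*(2*Y) = 2*Y²)
A = 4096 (A = (2*2²)⁴ = (2*4)⁴ = 8⁴ = 4096)
A*(q(6, P(0))/(F + 22)) = 4096*(-3/(-24 + 22)) = 4096*(-3/(-2)) = 4096*(-3*(-½)) = 4096*(3/2) = 6144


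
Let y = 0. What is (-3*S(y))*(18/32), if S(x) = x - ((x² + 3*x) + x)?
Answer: 0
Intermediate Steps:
S(x) = -x² - 3*x (S(x) = x - (x² + 4*x) = x + (-x² - 4*x) = -x² - 3*x)
(-3*S(y))*(18/32) = (-(-3)*0*(3 + 0))*(18/32) = (-(-3)*0*3)*(18*(1/32)) = -3*0*(9/16) = 0*(9/16) = 0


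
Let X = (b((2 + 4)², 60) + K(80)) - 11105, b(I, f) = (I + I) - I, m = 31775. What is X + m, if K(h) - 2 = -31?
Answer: 20677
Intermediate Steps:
K(h) = -29 (K(h) = 2 - 31 = -29)
b(I, f) = I (b(I, f) = 2*I - I = I)
X = -11098 (X = ((2 + 4)² - 29) - 11105 = (6² - 29) - 11105 = (36 - 29) - 11105 = 7 - 11105 = -11098)
X + m = -11098 + 31775 = 20677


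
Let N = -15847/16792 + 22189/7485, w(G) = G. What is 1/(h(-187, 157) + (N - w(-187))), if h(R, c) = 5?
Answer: 125688120/24386101933 ≈ 0.0051541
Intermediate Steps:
N = 253982893/125688120 (N = -15847*1/16792 + 22189*(1/7485) = -15847/16792 + 22189/7485 = 253982893/125688120 ≈ 2.0207)
1/(h(-187, 157) + (N - w(-187))) = 1/(5 + (253982893/125688120 - 1*(-187))) = 1/(5 + (253982893/125688120 + 187)) = 1/(5 + 23757661333/125688120) = 1/(24386101933/125688120) = 125688120/24386101933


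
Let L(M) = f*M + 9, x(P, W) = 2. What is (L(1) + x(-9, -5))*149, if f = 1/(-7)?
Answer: 11324/7 ≈ 1617.7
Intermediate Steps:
f = -1/7 ≈ -0.14286
L(M) = 9 - M/7 (L(M) = -M/7 + 9 = 9 - M/7)
(L(1) + x(-9, -5))*149 = ((9 - 1/7*1) + 2)*149 = ((9 - 1/7) + 2)*149 = (62/7 + 2)*149 = (76/7)*149 = 11324/7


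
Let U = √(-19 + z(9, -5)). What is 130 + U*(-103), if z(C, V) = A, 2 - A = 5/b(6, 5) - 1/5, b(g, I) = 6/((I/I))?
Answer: 130 - 2369*I*√30/30 ≈ 130.0 - 432.52*I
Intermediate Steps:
b(g, I) = 6 (b(g, I) = 6/1 = 6*1 = 6)
A = 41/30 (A = 2 - (5/6 - 1/5) = 2 - (5*(⅙) - 1*⅕) = 2 - (⅚ - ⅕) = 2 - 1*19/30 = 2 - 19/30 = 41/30 ≈ 1.3667)
z(C, V) = 41/30
U = 23*I*√30/30 (U = √(-19 + 41/30) = √(-529/30) = 23*I*√30/30 ≈ 4.1992*I)
130 + U*(-103) = 130 + (23*I*√30/30)*(-103) = 130 - 2369*I*√30/30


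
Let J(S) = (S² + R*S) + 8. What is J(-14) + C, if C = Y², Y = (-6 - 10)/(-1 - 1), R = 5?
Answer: 198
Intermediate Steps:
Y = 8 (Y = -16/(-2) = -16*(-½) = 8)
J(S) = 8 + S² + 5*S (J(S) = (S² + 5*S) + 8 = 8 + S² + 5*S)
C = 64 (C = 8² = 64)
J(-14) + C = (8 + (-14)² + 5*(-14)) + 64 = (8 + 196 - 70) + 64 = 134 + 64 = 198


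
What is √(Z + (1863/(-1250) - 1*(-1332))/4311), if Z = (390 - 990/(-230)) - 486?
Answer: I*√27730086701374/550850 ≈ 9.5597*I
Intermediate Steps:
Z = -2109/23 (Z = (390 - 990*(-1/230)) - 486 = (390 + 99/23) - 486 = 9069/23 - 486 = -2109/23 ≈ -91.696)
√(Z + (1863/(-1250) - 1*(-1332))/4311) = √(-2109/23 + (1863/(-1250) - 1*(-1332))/4311) = √(-2109/23 + (1863*(-1/1250) + 1332)*(1/4311)) = √(-2109/23 + (-1863/1250 + 1332)*(1/4311)) = √(-2109/23 + (1663137/1250)*(1/4311)) = √(-2109/23 + 184793/598750) = √(-1258513511/13771250) = I*√27730086701374/550850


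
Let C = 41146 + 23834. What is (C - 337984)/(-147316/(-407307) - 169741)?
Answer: 111196440228/69136550171 ≈ 1.6084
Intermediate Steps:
C = 64980
(C - 337984)/(-147316/(-407307) - 169741) = (64980 - 337984)/(-147316/(-407307) - 169741) = -273004/(-147316*(-1/407307) - 169741) = -273004/(147316/407307 - 169741) = -273004/(-69136550171/407307) = -273004*(-407307/69136550171) = 111196440228/69136550171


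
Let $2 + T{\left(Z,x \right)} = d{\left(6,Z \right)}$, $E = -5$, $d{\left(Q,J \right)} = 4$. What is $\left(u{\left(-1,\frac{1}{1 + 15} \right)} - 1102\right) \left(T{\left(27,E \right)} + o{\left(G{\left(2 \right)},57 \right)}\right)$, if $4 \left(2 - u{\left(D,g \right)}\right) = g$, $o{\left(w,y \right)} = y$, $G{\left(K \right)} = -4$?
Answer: $- \frac{4153659}{64} \approx -64901.0$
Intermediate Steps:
$T{\left(Z,x \right)} = 2$ ($T{\left(Z,x \right)} = -2 + 4 = 2$)
$u{\left(D,g \right)} = 2 - \frac{g}{4}$
$\left(u{\left(-1,\frac{1}{1 + 15} \right)} - 1102\right) \left(T{\left(27,E \right)} + o{\left(G{\left(2 \right)},57 \right)}\right) = \left(\left(2 - \frac{1}{4 \left(1 + 15\right)}\right) - 1102\right) \left(2 + 57\right) = \left(\left(2 - \frac{1}{4 \cdot 16}\right) - 1102\right) 59 = \left(\left(2 - \frac{1}{64}\right) - 1102\right) 59 = \left(\frac{127}{64} - 1102\right) 59 = \left(- \frac{70401}{64}\right) 59 = - \frac{4153659}{64}$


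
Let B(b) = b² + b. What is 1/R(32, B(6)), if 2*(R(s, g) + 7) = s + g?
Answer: 1/30 ≈ 0.033333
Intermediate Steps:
B(b) = b + b²
R(s, g) = -7 + g/2 + s/2 (R(s, g) = -7 + (s + g)/2 = -7 + (g + s)/2 = -7 + (g/2 + s/2) = -7 + g/2 + s/2)
1/R(32, B(6)) = 1/(-7 + (6*(1 + 6))/2 + (½)*32) = 1/(-7 + (6*7)/2 + 16) = 1/(-7 + (½)*42 + 16) = 1/(-7 + 21 + 16) = 1/30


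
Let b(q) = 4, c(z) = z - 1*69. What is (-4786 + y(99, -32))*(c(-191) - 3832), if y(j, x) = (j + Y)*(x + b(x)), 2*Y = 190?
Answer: 41812056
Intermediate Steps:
c(z) = -69 + z (c(z) = z - 69 = -69 + z)
Y = 95 (Y = (½)*190 = 95)
y(j, x) = (4 + x)*(95 + j) (y(j, x) = (j + 95)*(x + 4) = (95 + j)*(4 + x) = (4 + x)*(95 + j))
(-4786 + y(99, -32))*(c(-191) - 3832) = (-4786 + (380 + 4*99 + 95*(-32) + 99*(-32)))*((-69 - 191) - 3832) = (-4786 + (380 + 396 - 3040 - 3168))*(-260 - 3832) = (-4786 - 5432)*(-4092) = -10218*(-4092) = 41812056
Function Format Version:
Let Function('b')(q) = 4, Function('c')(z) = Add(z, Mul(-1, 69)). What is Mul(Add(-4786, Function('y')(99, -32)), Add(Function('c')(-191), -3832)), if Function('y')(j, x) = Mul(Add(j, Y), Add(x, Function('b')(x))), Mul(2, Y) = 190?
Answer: 41812056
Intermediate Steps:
Function('c')(z) = Add(-69, z) (Function('c')(z) = Add(z, -69) = Add(-69, z))
Y = 95 (Y = Mul(Rational(1, 2), 190) = 95)
Function('y')(j, x) = Mul(Add(4, x), Add(95, j)) (Function('y')(j, x) = Mul(Add(j, 95), Add(x, 4)) = Mul(Add(95, j), Add(4, x)) = Mul(Add(4, x), Add(95, j)))
Mul(Add(-4786, Function('y')(99, -32)), Add(Function('c')(-191), -3832)) = Mul(Add(-4786, Add(380, Mul(4, 99), Mul(95, -32), Mul(99, -32))), Add(Add(-69, -191), -3832)) = Mul(Add(-4786, Add(380, 396, -3040, -3168)), Add(-260, -3832)) = Mul(Add(-4786, -5432), -4092) = Mul(-10218, -4092) = 41812056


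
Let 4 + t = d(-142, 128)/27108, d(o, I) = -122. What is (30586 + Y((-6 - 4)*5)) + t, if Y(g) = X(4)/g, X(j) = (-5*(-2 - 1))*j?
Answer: 2072460511/67770 ≈ 30581.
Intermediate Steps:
t = -54277/13554 (t = -4 - 122/27108 = -4 - 122*1/27108 = -4 - 61/13554 = -54277/13554 ≈ -4.0045)
X(j) = 15*j (X(j) = (-5*(-3))*j = 15*j)
Y(g) = 60/g (Y(g) = (15*4)/g = 60/g)
(30586 + Y((-6 - 4)*5)) + t = (30586 + 60/(((-6 - 4)*5))) - 54277/13554 = (30586 + 60/((-10*5))) - 54277/13554 = (30586 + 60/(-50)) - 54277/13554 = (30586 + 60*(-1/50)) - 54277/13554 = (30586 - 6/5) - 54277/13554 = 152924/5 - 54277/13554 = 2072460511/67770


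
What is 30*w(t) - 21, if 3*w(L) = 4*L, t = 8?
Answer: 299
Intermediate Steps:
w(L) = 4*L/3 (w(L) = (4*L)/3 = 4*L/3)
30*w(t) - 21 = 30*((4/3)*8) - 21 = 30*(32/3) - 21 = 320 - 21 = 299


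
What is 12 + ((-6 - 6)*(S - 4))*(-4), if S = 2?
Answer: -84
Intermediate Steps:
12 + ((-6 - 6)*(S - 4))*(-4) = 12 + ((-6 - 6)*(2 - 4))*(-4) = 12 - 12*(-2)*(-4) = 12 + 24*(-4) = 12 - 96 = -84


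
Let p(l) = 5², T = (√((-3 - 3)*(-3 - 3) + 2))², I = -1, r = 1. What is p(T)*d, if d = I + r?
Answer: 0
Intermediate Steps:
T = 38 (T = (√(-6*(-6) + 2))² = (√(36 + 2))² = (√38)² = 38)
p(l) = 25
d = 0 (d = -1 + 1 = 0)
p(T)*d = 25*0 = 0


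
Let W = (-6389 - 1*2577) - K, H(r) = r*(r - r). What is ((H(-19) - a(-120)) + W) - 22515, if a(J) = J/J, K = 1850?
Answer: -33332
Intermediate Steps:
H(r) = 0 (H(r) = r*0 = 0)
a(J) = 1
W = -10816 (W = (-6389 - 1*2577) - 1*1850 = (-6389 - 2577) - 1850 = -8966 - 1850 = -10816)
((H(-19) - a(-120)) + W) - 22515 = ((0 - 1*1) - 10816) - 22515 = ((0 - 1) - 10816) - 22515 = (-1 - 10816) - 22515 = -10817 - 22515 = -33332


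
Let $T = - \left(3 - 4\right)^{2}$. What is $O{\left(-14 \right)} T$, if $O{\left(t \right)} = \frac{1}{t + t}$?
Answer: $\frac{1}{28} \approx 0.035714$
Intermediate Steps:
$O{\left(t \right)} = \frac{1}{2 t}$
$T = -1$ ($T = - \left(-1\right)^{2} = \left(-1\right) 1 = -1$)
$O{\left(-14 \right)} T = \frac{1}{2 \left(-14\right)} \left(-1\right) = \frac{1}{2} \left(- \frac{1}{14}\right) \left(-1\right) = \left(- \frac{1}{28}\right) \left(-1\right) = \frac{1}{28}$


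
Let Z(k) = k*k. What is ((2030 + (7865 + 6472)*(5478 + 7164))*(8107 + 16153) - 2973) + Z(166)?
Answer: 4397134340423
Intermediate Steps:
Z(k) = k²
((2030 + (7865 + 6472)*(5478 + 7164))*(8107 + 16153) - 2973) + Z(166) = ((2030 + (7865 + 6472)*(5478 + 7164))*(8107 + 16153) - 2973) + 166² = ((2030 + 14337*12642)*24260 - 2973) + 27556 = ((2030 + 181248354)*24260 - 2973) + 27556 = (181250384*24260 - 2973) + 27556 = (4397134315840 - 2973) + 27556 = 4397134312867 + 27556 = 4397134340423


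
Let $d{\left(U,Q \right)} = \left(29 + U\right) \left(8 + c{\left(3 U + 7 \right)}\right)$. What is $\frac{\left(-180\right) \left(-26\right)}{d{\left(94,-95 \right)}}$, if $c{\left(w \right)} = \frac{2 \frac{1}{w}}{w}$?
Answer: $\frac{13029276}{2739497} \approx 4.7561$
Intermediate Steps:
$c{\left(w \right)} = \frac{2}{w^{2}}$
$d{\left(U,Q \right)} = \left(8 + \frac{2}{\left(7 + 3 U\right)^{2}}\right) \left(29 + U\right)$ ($d{\left(U,Q \right)} = \left(29 + U\right) \left(8 + \frac{2}{\left(3 U + 7\right)^{2}}\right) = \left(29 + U\right) \left(8 + \frac{2}{\left(7 + 3 U\right)^{2}}\right) = \left(8 + \frac{2}{\left(7 + 3 U\right)^{2}}\right) \left(29 + U\right)$)
$\frac{\left(-180\right) \left(-26\right)}{d{\left(94,-95 \right)}} = \frac{\left(-180\right) \left(-26\right)}{2 \frac{1}{\left(7 + 3 \cdot 94\right)^{2}} \left(29 + 94 + 4 \left(7 + 3 \cdot 94\right)^{2} \left(29 + 94\right)\right)} = \frac{4680}{2 \frac{1}{\left(7 + 282\right)^{2}} \left(29 + 94 + 4 \left(7 + 282\right)^{2} \cdot 123\right)} = \frac{4680}{2 \cdot \frac{1}{83521} \left(29 + 94 + 4 \cdot 289^{2} \cdot 123\right)} = \frac{4680}{2 \cdot \frac{1}{83521} \left(29 + 94 + 4 \cdot 83521 \cdot 123\right)} = \frac{4680}{2 \cdot \frac{1}{83521} \left(29 + 94 + 41092332\right)} = \frac{4680}{2 \cdot \frac{1}{83521} \cdot 41092455} = \frac{4680}{\frac{82184910}{83521}} = 4680 \cdot \frac{83521}{82184910} = \frac{13029276}{2739497}$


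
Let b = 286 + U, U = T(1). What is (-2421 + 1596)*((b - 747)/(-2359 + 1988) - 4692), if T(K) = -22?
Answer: 205100775/53 ≈ 3.8698e+6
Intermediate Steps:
U = -22
b = 264 (b = 286 - 22 = 264)
(-2421 + 1596)*((b - 747)/(-2359 + 1988) - 4692) = (-2421 + 1596)*((264 - 747)/(-2359 + 1988) - 4692) = -825*(-483/(-371) - 4692) = -825*(-483*(-1/371) - 4692) = -825*(69/53 - 4692) = -825*(-248607/53) = 205100775/53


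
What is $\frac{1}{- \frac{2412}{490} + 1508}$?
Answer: $\frac{245}{368254} \approx 0.0006653$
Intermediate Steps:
$\frac{1}{- \frac{2412}{490} + 1508} = \frac{1}{\left(-2412\right) \frac{1}{490} + 1508} = \frac{1}{- \frac{1206}{245} + 1508} = \frac{1}{\frac{368254}{245}} = \frac{245}{368254}$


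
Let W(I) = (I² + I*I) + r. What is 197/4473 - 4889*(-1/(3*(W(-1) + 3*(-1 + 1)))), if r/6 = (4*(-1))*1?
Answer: -7285165/98406 ≈ -74.032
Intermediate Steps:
r = -24 (r = 6*((4*(-1))*1) = 6*(-4*1) = 6*(-4) = -24)
W(I) = -24 + 2*I² (W(I) = (I² + I*I) - 24 = (I² + I²) - 24 = 2*I² - 24 = -24 + 2*I²)
197/4473 - 4889*(-1/(3*(W(-1) + 3*(-1 + 1)))) = 197/4473 - 4889*(-1/(3*((-24 + 2*(-1)²) + 3*(-1 + 1)))) = 197*(1/4473) - 4889*(-1/(3*((-24 + 2*1) + 3*0))) = 197/4473 - 4889*(-1/(3*((-24 + 2) + 0))) = 197/4473 - 4889*(-1/(3*(-22 + 0))) = 197/4473 - 4889/((-3*(-22))) = 197/4473 - 4889/66 = -7285165/98406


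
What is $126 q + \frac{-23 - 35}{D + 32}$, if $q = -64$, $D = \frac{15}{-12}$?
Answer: $- \frac{992104}{123} \approx -8065.9$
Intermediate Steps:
$D = - \frac{5}{4}$ ($D = 15 \left(- \frac{1}{12}\right) = - \frac{5}{4} \approx -1.25$)
$126 q + \frac{-23 - 35}{D + 32} = 126 \left(-64\right) + \frac{-23 - 35}{- \frac{5}{4} + 32} = -8064 - \frac{58}{\frac{123}{4}} = -8064 - \frac{232}{123} = - \frac{992104}{123}$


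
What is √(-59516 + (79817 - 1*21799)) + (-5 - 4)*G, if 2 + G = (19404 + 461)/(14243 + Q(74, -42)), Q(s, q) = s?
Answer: 78921/14317 + I*√1498 ≈ 5.5124 + 38.704*I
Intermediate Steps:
G = -8769/14317 (G = -2 + (19404 + 461)/(14243 + 74) = -2 + 19865/14317 = -8769/14317 ≈ -0.61249)
√(-59516 + (79817 - 1*21799)) + (-5 - 4)*G = √(-59516 + (79817 - 1*21799)) + (-5 - 4)*(-8769/14317) = √(-59516 + (79817 - 21799)) - 9*(-8769/14317) = √(-59516 + 58018) + 78921/14317 = √(-1498) + 78921/14317 = I*√1498 + 78921/14317 = 78921/14317 + I*√1498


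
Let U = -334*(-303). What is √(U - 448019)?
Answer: I*√346817 ≈ 588.91*I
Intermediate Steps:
U = 101202
√(U - 448019) = √(101202 - 448019) = √(-346817) = I*√346817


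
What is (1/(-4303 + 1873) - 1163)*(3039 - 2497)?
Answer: -765870661/1215 ≈ -6.3035e+5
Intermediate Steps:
(1/(-4303 + 1873) - 1163)*(3039 - 2497) = (1/(-2430) - 1163)*542 = (-1/2430 - 1163)*542 = -2826091/2430*542 = -765870661/1215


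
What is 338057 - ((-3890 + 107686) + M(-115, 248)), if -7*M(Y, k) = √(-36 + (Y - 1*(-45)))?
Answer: 234261 + I*√106/7 ≈ 2.3426e+5 + 1.4708*I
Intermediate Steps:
M(Y, k) = -√(9 + Y)/7 (M(Y, k) = -√(-36 + (Y - 1*(-45)))/7 = -√(-36 + (Y + 45))/7 = -√(-36 + (45 + Y))/7 = -√(9 + Y)/7)
338057 - ((-3890 + 107686) + M(-115, 248)) = 338057 - ((-3890 + 107686) - √(9 - 115)/7) = 338057 - (103796 - I*√106/7) = 338057 + (-103796 + I*√106/7) = 234261 + I*√106/7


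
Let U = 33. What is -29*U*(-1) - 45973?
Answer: -45016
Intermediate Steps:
-29*U*(-1) - 45973 = -29*33*(-1) - 45973 = -957*(-1) - 45973 = 957 - 45973 = -45016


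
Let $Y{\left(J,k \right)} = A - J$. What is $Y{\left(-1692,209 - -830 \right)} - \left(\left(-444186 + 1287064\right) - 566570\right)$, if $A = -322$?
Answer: $-274938$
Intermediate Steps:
$Y{\left(J,k \right)} = -322 - J$
$Y{\left(-1692,209 - -830 \right)} - \left(\left(-444186 + 1287064\right) - 566570\right) = \left(-322 - -1692\right) - \left(\left(-444186 + 1287064\right) - 566570\right) = \left(-322 + 1692\right) - \left(842878 - 566570\right) = 1370 - 276308 = -274938$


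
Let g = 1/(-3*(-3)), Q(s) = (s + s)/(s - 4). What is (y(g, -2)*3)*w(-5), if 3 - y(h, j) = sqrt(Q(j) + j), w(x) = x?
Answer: -45 + 10*I*sqrt(3) ≈ -45.0 + 17.32*I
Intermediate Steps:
Q(s) = 2*s/(-4 + s) (Q(s) = (2*s)/(-4 + s) = 2*s/(-4 + s))
g = 1/9 ≈ 0.11111
y(h, j) = 3 - sqrt(j + 2*j/(-4 + j)) (y(h, j) = 3 - sqrt(2*j/(-4 + j) + j) = 3 - sqrt(j + 2*j/(-4 + j)))
(y(g, -2)*3)*w(-5) = ((3 - sqrt(-2*(-2 - 2)/(-4 - 2)))*3)*(-5) = ((3 - sqrt(-2*(-4)/(-6)))*3)*(-5) = ((3 - sqrt(-2*(-1/6)*(-4)))*3)*(-5) = ((3 - sqrt(-4/3))*3)*(-5) = ((3 - 2*I*sqrt(3)/3)*3)*(-5) = (9 - 2*I*sqrt(3))*(-5) = -45 + 10*I*sqrt(3)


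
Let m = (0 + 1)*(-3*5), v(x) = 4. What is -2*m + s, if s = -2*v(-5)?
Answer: 22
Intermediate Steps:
m = -15 (m = 1*(-15) = -15)
s = -8 (s = -2*4 = -8)
-2*m + s = -2*(-15) - 8 = 30 - 8 = 22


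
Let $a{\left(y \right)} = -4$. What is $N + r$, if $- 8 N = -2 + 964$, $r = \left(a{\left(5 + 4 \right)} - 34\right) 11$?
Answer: $- \frac{2153}{4} \approx -538.25$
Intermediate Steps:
$r = -418$ ($r = \left(-4 - 34\right) 11 = \left(-38\right) 11 = -418$)
$N = - \frac{481}{4}$ ($N = - \frac{-2 + 964}{8} = \left(- \frac{1}{8}\right) 962 = - \frac{481}{4} \approx -120.25$)
$N + r = - \frac{481}{4} - 418 = - \frac{2153}{4}$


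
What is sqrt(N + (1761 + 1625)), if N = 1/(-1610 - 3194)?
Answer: sqrt(19535877943)/2402 ≈ 58.189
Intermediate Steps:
N = -1/4804 (N = 1/(-4804) = -1/4804 ≈ -0.00020816)
sqrt(N + (1761 + 1625)) = sqrt(-1/4804 + (1761 + 1625)) = sqrt(-1/4804 + 3386) = sqrt(16266343/4804) = sqrt(19535877943)/2402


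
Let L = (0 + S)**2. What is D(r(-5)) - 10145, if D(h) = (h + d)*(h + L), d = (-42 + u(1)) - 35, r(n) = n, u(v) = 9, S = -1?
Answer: -9853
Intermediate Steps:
L = 1 (L = (0 - 1)**2 = (-1)**2 = 1)
d = -68 (d = (-42 + 9) - 35 = -33 - 35 = -68)
D(h) = (1 + h)*(-68 + h) (D(h) = (h - 68)*(h + 1) = (-68 + h)*(1 + h) = (1 + h)*(-68 + h))
D(r(-5)) - 10145 = (-68 + (-5)**2 - 67*(-5)) - 10145 = (-68 + 25 + 335) - 10145 = 292 - 10145 = -9853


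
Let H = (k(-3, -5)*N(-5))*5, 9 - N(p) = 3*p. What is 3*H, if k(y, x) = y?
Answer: -1080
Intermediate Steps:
N(p) = 9 - 3*p
H = -360 (H = -3*(9 - 3*(-5))*5 = -3*(9 + 15)*5 = -3*24*5 = -72*5 = -360)
3*H = 3*(-360) = -1080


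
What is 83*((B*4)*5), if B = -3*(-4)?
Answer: 19920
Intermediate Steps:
B = 12
83*((B*4)*5) = 83*((12*4)*5) = 83*(48*5) = 83*240 = 19920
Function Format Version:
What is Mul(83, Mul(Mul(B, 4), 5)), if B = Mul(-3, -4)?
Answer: 19920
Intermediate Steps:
B = 12
Mul(83, Mul(Mul(B, 4), 5)) = Mul(83, Mul(Mul(12, 4), 5)) = Mul(83, Mul(48, 5)) = Mul(83, 240) = 19920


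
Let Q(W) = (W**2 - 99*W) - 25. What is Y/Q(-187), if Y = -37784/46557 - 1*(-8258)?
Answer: 384429922/2488797549 ≈ 0.15446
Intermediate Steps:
Q(W) = -25 + W**2 - 99*W
Y = 384429922/46557 (Y = -37784*1/46557 + 8258 = -37784/46557 + 8258 = 384429922/46557 ≈ 8257.2)
Y/Q(-187) = 384429922/(46557*(-25 + (-187)**2 - 99*(-187))) = 384429922/(46557*(-25 + 34969 + 18513)) = (384429922/46557)/53457 = (384429922/46557)*(1/53457) = 384429922/2488797549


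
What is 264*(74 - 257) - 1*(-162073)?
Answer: 113761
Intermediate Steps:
264*(74 - 257) - 1*(-162073) = 264*(-183) + 162073 = -48312 + 162073 = 113761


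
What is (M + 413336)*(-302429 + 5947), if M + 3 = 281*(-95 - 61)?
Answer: -109549209554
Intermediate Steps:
M = -43839 (M = -3 + 281*(-95 - 61) = -3 + 281*(-156) = -3 - 43836 = -43839)
(M + 413336)*(-302429 + 5947) = (-43839 + 413336)*(-302429 + 5947) = 369497*(-296482) = -109549209554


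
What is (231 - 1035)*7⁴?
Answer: -1930404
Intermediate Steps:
(231 - 1035)*7⁴ = -804*2401 = -1930404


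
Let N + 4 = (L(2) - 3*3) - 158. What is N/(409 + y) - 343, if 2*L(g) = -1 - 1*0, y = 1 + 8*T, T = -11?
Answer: -31605/92 ≈ -343.53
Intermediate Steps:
y = -87 (y = 1 + 8*(-11) = 1 - 88 = -87)
L(g) = -½ (L(g) = (-1 - 1*0)/2 = (-1 + 0)/2 = (½)*(-1) = -½)
N = -343/2 (N = -4 + ((-½ - 3*3) - 158) = -4 + ((-½ - 9) - 158) = -4 + (-19/2 - 158) = -4 - 335/2 = -343/2 ≈ -171.50)
N/(409 + y) - 343 = -343/(2*(409 - 87)) - 343 = -343/2/322 - 343 = -343/2*1/322 - 343 = -49/92 - 343 = -31605/92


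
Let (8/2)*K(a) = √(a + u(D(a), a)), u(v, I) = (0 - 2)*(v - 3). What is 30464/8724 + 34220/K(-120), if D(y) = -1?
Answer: 7616/2181 - 34220*I*√7/7 ≈ 3.492 - 12934.0*I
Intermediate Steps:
u(v, I) = 6 - 2*v (u(v, I) = -2*(-3 + v) = 6 - 2*v)
K(a) = √(8 + a)/4 (K(a) = √(a + (6 - 2*(-1)))/4 = √(a + (6 + 2))/4 = √(a + 8)/4 = √(8 + a)/4)
30464/8724 + 34220/K(-120) = 30464/8724 + 34220/((√(8 - 120)/4)) = 30464*(1/8724) + 34220/((√(-112)/4)) = 7616/2181 + 34220/(((4*I*√7)/4)) = 7616/2181 + 34220/((I*√7)) = 7616/2181 + 34220*(-I*√7/7) = 7616/2181 - 34220*I*√7/7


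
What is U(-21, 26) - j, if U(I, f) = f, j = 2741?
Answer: -2715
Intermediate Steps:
U(-21, 26) - j = 26 - 1*2741 = 26 - 2741 = -2715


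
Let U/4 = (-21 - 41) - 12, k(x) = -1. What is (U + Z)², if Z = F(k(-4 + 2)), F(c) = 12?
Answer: 80656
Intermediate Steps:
U = -296 (U = 4*((-21 - 41) - 12) = 4*(-62 - 12) = 4*(-74) = -296)
Z = 12
(U + Z)² = (-296 + 12)² = (-284)² = 80656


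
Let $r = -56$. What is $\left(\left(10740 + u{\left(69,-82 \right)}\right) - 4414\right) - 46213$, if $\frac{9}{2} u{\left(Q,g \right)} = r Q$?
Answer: $- \frac{122237}{3} \approx -40746.0$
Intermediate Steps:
$u{\left(Q,g \right)} = - \frac{112 Q}{9}$ ($u{\left(Q,g \right)} = \frac{2 \left(- 56 Q\right)}{9} = - \frac{112 Q}{9}$)
$\left(\left(10740 + u{\left(69,-82 \right)}\right) - 4414\right) - 46213 = \left(\left(10740 - \frac{2576}{3}\right) - 4414\right) - 46213 = \left(\frac{29644}{3} - 4414\right) - 46213 = \frac{16402}{3} - 46213 = - \frac{122237}{3}$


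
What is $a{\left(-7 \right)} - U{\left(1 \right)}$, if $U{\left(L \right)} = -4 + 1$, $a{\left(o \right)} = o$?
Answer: $-4$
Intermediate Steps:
$U{\left(L \right)} = -3$
$a{\left(-7 \right)} - U{\left(1 \right)} = -7 - -3 = -7 + 3 = -4$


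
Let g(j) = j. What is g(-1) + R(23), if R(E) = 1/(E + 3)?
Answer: -25/26 ≈ -0.96154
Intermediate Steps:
R(E) = 1/(3 + E)
g(-1) + R(23) = -1 + 1/(3 + 23) = -1 + 1/26 = -25/26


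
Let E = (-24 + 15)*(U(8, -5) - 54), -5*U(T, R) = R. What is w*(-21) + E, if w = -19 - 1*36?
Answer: 1632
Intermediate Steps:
U(T, R) = -R/5
w = -55 (w = -19 - 36 = -55)
E = 477 (E = (-24 + 15)*(-⅕*(-5) - 54) = -9*(1 - 54) = -9*(-53) = 477)
w*(-21) + E = -55*(-21) + 477 = 1155 + 477 = 1632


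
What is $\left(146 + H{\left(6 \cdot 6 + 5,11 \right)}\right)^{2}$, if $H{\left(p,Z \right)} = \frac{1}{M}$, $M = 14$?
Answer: $\frac{4182025}{196} \approx 21337.0$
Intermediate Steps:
$H{\left(p,Z \right)} = \frac{1}{14}$
$\left(146 + H{\left(6 \cdot 6 + 5,11 \right)}\right)^{2} = \left(146 + \frac{1}{14}\right)^{2} = \left(\frac{2045}{14}\right)^{2} = \frac{4182025}{196}$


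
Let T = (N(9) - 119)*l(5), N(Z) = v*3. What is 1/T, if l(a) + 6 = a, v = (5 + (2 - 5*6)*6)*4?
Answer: 1/2075 ≈ 0.00048193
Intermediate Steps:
v = -652 (v = (5 + (2 - 30)*6)*4 = (5 - 28*6)*4 = (5 - 168)*4 = -163*4 = -652)
N(Z) = -1956 (N(Z) = -652*3 = -1956)
l(a) = -6 + a
T = 2075 (T = (-1956 - 119)*(-6 + 5) = -2075*(-1) = 2075)
1/T = 1/2075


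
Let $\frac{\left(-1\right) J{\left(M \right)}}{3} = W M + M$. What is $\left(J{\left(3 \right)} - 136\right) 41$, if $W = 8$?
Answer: $-8897$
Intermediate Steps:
$J{\left(M \right)} = - 27 M$ ($J{\left(M \right)} = - 3 \left(8 M + M\right) = - 3 \cdot 9 M = - 27 M$)
$\left(J{\left(3 \right)} - 136\right) 41 = \left(\left(-27\right) 3 - 136\right) 41 = \left(-81 - 136\right) 41 = \left(-217\right) 41 = -8897$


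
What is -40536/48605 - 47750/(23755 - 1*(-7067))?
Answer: -1785144671/749051655 ≈ -2.3832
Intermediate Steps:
-40536/48605 - 47750/(23755 - 1*(-7067)) = -40536*1/48605 - 47750/(23755 + 7067) = -40536/48605 - 47750/30822 = -40536/48605 - 47750*1/30822 = -40536/48605 - 23875/15411 = -1785144671/749051655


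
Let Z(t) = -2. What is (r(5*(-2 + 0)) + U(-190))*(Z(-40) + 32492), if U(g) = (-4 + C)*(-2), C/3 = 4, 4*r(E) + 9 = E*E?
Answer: 438615/2 ≈ 2.1931e+5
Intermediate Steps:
r(E) = -9/4 + E²/4 (r(E) = -9/4 + (E*E)/4 = -9/4 + E²/4)
C = 12 (C = 3*4 = 12)
U(g) = -16 (U(g) = (-4 + 12)*(-2) = 8*(-2) = -16)
(r(5*(-2 + 0)) + U(-190))*(Z(-40) + 32492) = ((-9/4 + (5*(-2 + 0))²/4) - 16)*(-2 + 32492) = ((-9/4 + (5*(-2))²/4) - 16)*32490 = ((-9/4 + (¼)*(-10)²) - 16)*32490 = ((-9/4 + (¼)*100) - 16)*32490 = ((-9/4 + 25) - 16)*32490 = (91/4 - 16)*32490 = (27/4)*32490 = 438615/2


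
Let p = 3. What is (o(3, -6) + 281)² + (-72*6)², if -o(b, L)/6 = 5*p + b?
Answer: 216553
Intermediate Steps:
o(b, L) = -90 - 6*b (o(b, L) = -6*(5*3 + b) = -6*(15 + b) = -90 - 6*b)
(o(3, -6) + 281)² + (-72*6)² = ((-90 - 6*3) + 281)² + (-72*6)² = ((-90 - 18) + 281)² + (-432)² = (-108 + 281)² + 186624 = 173² + 186624 = 29929 + 186624 = 216553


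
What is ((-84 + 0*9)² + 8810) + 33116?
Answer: 48982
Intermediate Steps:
((-84 + 0*9)² + 8810) + 33116 = ((-84 + 0)² + 8810) + 33116 = ((-84)² + 8810) + 33116 = (7056 + 8810) + 33116 = 15866 + 33116 = 48982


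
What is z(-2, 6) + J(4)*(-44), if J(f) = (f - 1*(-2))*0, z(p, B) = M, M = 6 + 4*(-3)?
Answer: -6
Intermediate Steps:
M = -6 (M = 6 - 12 = -6)
z(p, B) = -6
J(f) = 0 (J(f) = (f + 2)*0 = (2 + f)*0 = 0)
z(-2, 6) + J(4)*(-44) = -6 + 0*(-44) = -6 + 0 = -6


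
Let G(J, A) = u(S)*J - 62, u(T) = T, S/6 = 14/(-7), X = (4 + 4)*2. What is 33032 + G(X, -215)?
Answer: 32778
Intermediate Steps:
X = 16 (X = 8*2 = 16)
S = -12 (S = 6*(14/(-7)) = 6*(14*(-⅐)) = 6*(-2) = -12)
G(J, A) = -62 - 12*J (G(J, A) = -12*J - 62 = -62 - 12*J)
33032 + G(X, -215) = 33032 + (-62 - 12*16) = 33032 + (-62 - 192) = 33032 - 254 = 32778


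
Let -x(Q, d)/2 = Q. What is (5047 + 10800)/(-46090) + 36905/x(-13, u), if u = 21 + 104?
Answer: 425134857/299585 ≈ 1419.1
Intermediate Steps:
u = 125
x(Q, d) = -2*Q
(5047 + 10800)/(-46090) + 36905/x(-13, u) = (5047 + 10800)/(-46090) + 36905/((-2*(-13))) = 15847*(-1/46090) + 36905/26 = -15847/46090 + 36905*(1/26) = -15847/46090 + 36905/26 = 425134857/299585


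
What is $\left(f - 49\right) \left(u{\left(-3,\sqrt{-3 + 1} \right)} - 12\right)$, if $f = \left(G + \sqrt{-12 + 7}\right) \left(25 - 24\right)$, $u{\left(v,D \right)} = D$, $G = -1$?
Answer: $\left(12 - i \sqrt{2}\right) \left(50 - i \sqrt{5}\right) \approx 596.84 - 97.543 i$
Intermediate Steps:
$f = -1 + i \sqrt{5}$ ($f = \left(-1 + \sqrt{-12 + 7}\right) \left(25 - 24\right) = \left(-1 + \sqrt{-5}\right) 1 = \left(-1 + i \sqrt{5}\right) 1 = -1 + i \sqrt{5} \approx -1.0 + 2.2361 i$)
$\left(f - 49\right) \left(u{\left(-3,\sqrt{-3 + 1} \right)} - 12\right) = \left(\left(-1 + i \sqrt{5}\right) - 49\right) \left(\sqrt{-3 + 1} - 12\right) = \left(-50 + i \sqrt{5}\right) \left(\sqrt{-2} - 12\right) = \left(-50 + i \sqrt{5}\right) \left(i \sqrt{2} - 12\right) = \left(-50 + i \sqrt{5}\right) \left(-12 + i \sqrt{2}\right)$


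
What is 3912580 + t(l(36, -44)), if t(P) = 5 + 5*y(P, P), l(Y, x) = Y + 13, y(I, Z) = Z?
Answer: 3912830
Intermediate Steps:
l(Y, x) = 13 + Y
t(P) = 5 + 5*P
3912580 + t(l(36, -44)) = 3912580 + (5 + 5*(13 + 36)) = 3912580 + (5 + 5*49) = 3912580 + (5 + 245) = 3912580 + 250 = 3912830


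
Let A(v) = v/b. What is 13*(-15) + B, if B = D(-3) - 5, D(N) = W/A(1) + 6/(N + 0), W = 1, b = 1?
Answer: -201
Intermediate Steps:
A(v) = v (A(v) = v/1 = v*1 = v)
D(N) = 1 + 6/N (D(N) = 1/1 + 6/(N + 0) = 1*1 + 6/N = 1 + 6/N)
B = -6 (B = (6 - 3)/(-3) - 5 = -⅓*3 - 5 = -1 - 5 = -6)
13*(-15) + B = 13*(-15) - 6 = -195 - 6 = -201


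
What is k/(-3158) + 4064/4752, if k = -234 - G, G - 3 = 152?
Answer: 917665/937926 ≈ 0.97840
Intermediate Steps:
G = 155 (G = 3 + 152 = 155)
k = -389 (k = -234 - 1*155 = -234 - 155 = -389)
k/(-3158) + 4064/4752 = -389/(-3158) + 4064/4752 = -389*(-1/3158) + 4064*(1/4752) = 389/3158 + 254/297 = 917665/937926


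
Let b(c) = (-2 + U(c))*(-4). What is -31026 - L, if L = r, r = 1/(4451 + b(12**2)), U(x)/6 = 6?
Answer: -133877191/4315 ≈ -31026.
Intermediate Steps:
U(x) = 36 (U(x) = 6*6 = 36)
b(c) = -136 (b(c) = (-2 + 36)*(-4) = 34*(-4) = -136)
r = 1/4315 (r = 1/(4451 - 136) = 1/4315 ≈ 0.00023175)
L = 1/4315 ≈ 0.00023175
-31026 - L = -31026 - 1*1/4315 = -31026 - 1/4315 = -133877191/4315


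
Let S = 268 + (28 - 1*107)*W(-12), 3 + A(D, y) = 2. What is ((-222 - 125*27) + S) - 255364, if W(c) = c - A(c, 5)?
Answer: -257824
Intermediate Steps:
A(D, y) = -1 (A(D, y) = -3 + 2 = -1)
W(c) = 1 + c (W(c) = c - 1*(-1) = c + 1 = 1 + c)
S = 1137 (S = 268 + (28 - 1*107)*(1 - 12) = 268 + (28 - 107)*(-11) = 268 - 79*(-11) = 268 + 869 = 1137)
((-222 - 125*27) + S) - 255364 = ((-222 - 125*27) + 1137) - 255364 = ((-222 - 3375) + 1137) - 255364 = (-3597 + 1137) - 255364 = -2460 - 255364 = -257824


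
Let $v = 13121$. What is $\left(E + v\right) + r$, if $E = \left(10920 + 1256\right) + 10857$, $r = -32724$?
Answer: $3430$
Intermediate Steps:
$E = 23033$ ($E = 12176 + 10857 = 23033$)
$\left(E + v\right) + r = \left(23033 + 13121\right) - 32724 = 36154 - 32724 = 3430$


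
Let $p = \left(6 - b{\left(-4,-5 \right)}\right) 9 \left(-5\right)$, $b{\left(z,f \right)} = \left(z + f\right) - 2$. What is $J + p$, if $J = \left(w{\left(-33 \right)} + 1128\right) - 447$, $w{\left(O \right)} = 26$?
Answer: $-58$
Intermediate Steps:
$b{\left(z,f \right)} = -2 + f + z$ ($b{\left(z,f \right)} = \left(f + z\right) - 2 = -2 + f + z$)
$J = 707$ ($J = \left(26 + 1128\right) - 447 = 1154 - 447 = 707$)
$p = -765$ ($p = \left(6 - \left(-2 - 5 - 4\right)\right) 9 \left(-5\right) = \left(6 - -11\right) 9 \left(-5\right) = \left(6 + 11\right) 9 \left(-5\right) = 17 \cdot 9 \left(-5\right) = 153 \left(-5\right) = -765$)
$J + p = 707 - 765 = -58$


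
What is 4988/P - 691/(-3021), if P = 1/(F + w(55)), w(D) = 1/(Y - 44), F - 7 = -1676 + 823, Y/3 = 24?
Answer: -89233353632/21147 ≈ -4.2197e+6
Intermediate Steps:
Y = 72 (Y = 3*24 = 72)
F = -846 (F = 7 + (-1676 + 823) = 7 - 853 = -846)
w(D) = 1/28 (w(D) = 1/(72 - 44) = 1/28)
P = -28/23687 (P = 1/(-846 + 1/28) = 1/(-23687/28) = -28/23687 ≈ -0.0011821)
4988/P - 691/(-3021) = 4988/(-28/23687) - 691/(-3021) = 4988*(-23687/28) - 691*(-1/3021) = -29537689/7 + 691/3021 = -89233353632/21147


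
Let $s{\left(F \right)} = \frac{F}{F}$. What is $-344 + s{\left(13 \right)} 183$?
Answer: $-161$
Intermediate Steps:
$s{\left(F \right)} = 1$
$-344 + s{\left(13 \right)} 183 = -344 + 1 \cdot 183 = -344 + 183 = -161$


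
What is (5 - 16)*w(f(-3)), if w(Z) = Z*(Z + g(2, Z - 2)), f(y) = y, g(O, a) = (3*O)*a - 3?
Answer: -1188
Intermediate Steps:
g(O, a) = -3 + 3*O*a (g(O, a) = 3*O*a - 3 = -3 + 3*O*a)
w(Z) = Z*(-15 + 7*Z) (w(Z) = Z*(Z + (-3 + 3*2*(Z - 2))) = Z*(Z + (-3 + 3*2*(-2 + Z))) = Z*(Z + (-3 + (-12 + 6*Z))) = Z*(Z + (-15 + 6*Z)) = Z*(-15 + 7*Z))
(5 - 16)*w(f(-3)) = (5 - 16)*(-3*(-15 + 7*(-3))) = -(-33)*(-15 - 21) = -(-33)*(-36) = -11*108 = -1188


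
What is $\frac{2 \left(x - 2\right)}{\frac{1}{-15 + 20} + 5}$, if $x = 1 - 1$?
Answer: $- \frac{10}{13} \approx -0.76923$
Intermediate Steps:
$x = 0$ ($x = 1 - 1 = 0$)
$\frac{2 \left(x - 2\right)}{\frac{1}{-15 + 20} + 5} = \frac{2 \left(0 - 2\right)}{\frac{1}{-15 + 20} + 5} = \frac{2 \left(-2\right)}{\frac{1}{5} + 5} = - \frac{4}{\frac{1}{5} + 5} = - \frac{4}{\frac{26}{5}} = \left(-4\right) \frac{5}{26} = - \frac{10}{13}$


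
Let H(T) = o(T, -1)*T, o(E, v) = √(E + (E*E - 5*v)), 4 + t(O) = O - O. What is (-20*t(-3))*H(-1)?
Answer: -80*√5 ≈ -178.89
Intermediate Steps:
t(O) = -4 (t(O) = -4 + (O - O) = -4 + 0 = -4)
o(E, v) = √(E + E² - 5*v) (o(E, v) = √(E + (E² - 5*v)) = √(E + E² - 5*v))
H(T) = T*√(5 + T + T²) (H(T) = √(T + T² - 5*(-1))*T = √(T + T² + 5)*T = √(5 + T + T²)*T = T*√(5 + T + T²))
(-20*t(-3))*H(-1) = (-20*(-4))*(-√(5 - 1 + (-1)²)) = 80*(-√(5 - 1 + 1)) = 80*(-√5) = -80*√5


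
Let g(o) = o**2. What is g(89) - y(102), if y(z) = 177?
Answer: 7744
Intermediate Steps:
g(89) - y(102) = 89**2 - 1*177 = 7921 - 177 = 7744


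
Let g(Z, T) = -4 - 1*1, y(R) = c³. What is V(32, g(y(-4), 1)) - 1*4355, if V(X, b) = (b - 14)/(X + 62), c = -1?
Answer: -409389/94 ≈ -4355.2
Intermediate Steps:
y(R) = -1 (y(R) = (-1)³ = -1)
g(Z, T) = -5 (g(Z, T) = -4 - 1 = -5)
V(X, b) = (-14 + b)/(62 + X)
V(32, g(y(-4), 1)) - 1*4355 = (-14 - 5)/(62 + 32) - 1*4355 = -19/94 - 4355 = -409389/94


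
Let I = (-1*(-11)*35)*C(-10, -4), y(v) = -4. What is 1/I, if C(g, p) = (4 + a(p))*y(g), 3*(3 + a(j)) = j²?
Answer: -3/29260 ≈ -0.00010253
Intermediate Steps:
a(j) = -3 + j²/3
C(g, p) = -4 - 4*p²/3 (C(g, p) = (4 + (-3 + p²/3))*(-4) = (1 + p²/3)*(-4) = -4 - 4*p²/3)
I = -29260/3 (I = (-1*(-11)*35)*(-4 - 4/3*(-4)²) = (11*35)*(-4 - 4/3*16) = 385*(-4 - 64/3) = 385*(-76/3) = -29260/3 ≈ -9753.3)
1/I = 1/(-29260/3) = -3/29260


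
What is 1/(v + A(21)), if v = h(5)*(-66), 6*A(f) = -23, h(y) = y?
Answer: -6/2003 ≈ -0.0029955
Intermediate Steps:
A(f) = -23/6 (A(f) = (⅙)*(-23) = -23/6)
v = -330 (v = 5*(-66) = -330)
1/(v + A(21)) = 1/(-330 - 23/6) = 1/(-2003/6) = -6/2003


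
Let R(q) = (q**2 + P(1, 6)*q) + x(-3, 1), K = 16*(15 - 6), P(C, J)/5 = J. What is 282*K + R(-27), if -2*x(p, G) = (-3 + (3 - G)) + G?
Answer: 40527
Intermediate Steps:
P(C, J) = 5*J
K = 144 (K = 16*9 = 144)
x(p, G) = 0 (x(p, G) = -((-3 + (3 - G)) + G)/2 = -(-G + G)/2 = -1/2*0 = 0)
R(q) = q**2 + 30*q (R(q) = (q**2 + (5*6)*q) + 0 = (q**2 + 30*q) + 0 = q**2 + 30*q)
282*K + R(-27) = 282*144 - 27*(30 - 27) = 40608 - 27*3 = 40608 - 81 = 40527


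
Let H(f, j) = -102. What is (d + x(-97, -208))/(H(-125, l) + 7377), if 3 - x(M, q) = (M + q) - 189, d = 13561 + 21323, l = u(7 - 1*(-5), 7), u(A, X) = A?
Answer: 35381/7275 ≈ 4.8634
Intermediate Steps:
l = 12 (l = 7 - 1*(-5) = 7 + 5 = 12)
d = 34884
x(M, q) = 192 - M - q (x(M, q) = 3 - ((M + q) - 189) = 3 - (-189 + M + q) = 3 + (189 - M - q) = 192 - M - q)
(d + x(-97, -208))/(H(-125, l) + 7377) = (34884 + (192 - 1*(-97) - 1*(-208)))/(-102 + 7377) = (34884 + (192 + 97 + 208))/7275 = (34884 + 497)*(1/7275) = 35381*(1/7275) = 35381/7275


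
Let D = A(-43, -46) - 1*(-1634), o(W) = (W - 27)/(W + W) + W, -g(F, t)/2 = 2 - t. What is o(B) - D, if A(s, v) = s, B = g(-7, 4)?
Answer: -12719/8 ≈ -1589.9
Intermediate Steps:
g(F, t) = -4 + 2*t (g(F, t) = -2*(2 - t) = -4 + 2*t)
B = 4 (B = -4 + 2*4 = -4 + 8 = 4)
o(W) = W + (-27 + W)/(2*W) (o(W) = (-27 + W)/((2*W)) + W = (-27 + W)*(1/(2*W)) + W = (-27 + W)/(2*W) + W = W + (-27 + W)/(2*W))
D = 1591 (D = -43 - 1*(-1634) = -43 + 1634 = 1591)
o(B) - D = (½ + 4 - 27/2/4) - 1*1591 = (½ + 4 - 27/2*¼) - 1591 = (½ + 4 - 27/8) - 1591 = 9/8 - 1591 = -12719/8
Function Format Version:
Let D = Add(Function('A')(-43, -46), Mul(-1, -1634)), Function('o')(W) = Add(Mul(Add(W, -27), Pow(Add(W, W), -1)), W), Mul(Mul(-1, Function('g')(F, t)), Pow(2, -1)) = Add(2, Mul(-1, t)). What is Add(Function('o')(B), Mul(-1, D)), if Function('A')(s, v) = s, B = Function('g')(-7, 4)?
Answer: Rational(-12719, 8) ≈ -1589.9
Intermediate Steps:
Function('g')(F, t) = Add(-4, Mul(2, t)) (Function('g')(F, t) = Mul(-2, Add(2, Mul(-1, t))) = Add(-4, Mul(2, t)))
B = 4 (B = Add(-4, Mul(2, 4)) = Add(-4, 8) = 4)
Function('o')(W) = Add(W, Mul(Rational(1, 2), Pow(W, -1), Add(-27, W))) (Function('o')(W) = Add(Mul(Add(-27, W), Pow(Mul(2, W), -1)), W) = Add(Mul(Add(-27, W), Mul(Rational(1, 2), Pow(W, -1))), W) = Add(Mul(Rational(1, 2), Pow(W, -1), Add(-27, W)), W) = Add(W, Mul(Rational(1, 2), Pow(W, -1), Add(-27, W))))
D = 1591 (D = Add(-43, Mul(-1, -1634)) = Add(-43, 1634) = 1591)
Add(Function('o')(B), Mul(-1, D)) = Add(Add(Rational(1, 2), 4, Mul(Rational(-27, 2), Pow(4, -1))), Mul(-1, 1591)) = Add(Add(Rational(1, 2), 4, Mul(Rational(-27, 2), Rational(1, 4))), -1591) = Add(Add(Rational(1, 2), 4, Rational(-27, 8)), -1591) = Add(Rational(9, 8), -1591) = Rational(-12719, 8)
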